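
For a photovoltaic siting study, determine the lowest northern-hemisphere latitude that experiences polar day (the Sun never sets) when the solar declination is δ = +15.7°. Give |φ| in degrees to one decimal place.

|φ| = 74.3°

Polar day requires cos H₀ = −tan φ tan δ ≤ −1, i.e. tan φ tan δ ≥ 1.
The boundary is |tan φ| · |tan δ| = 1, so |φ| = 90° − |δ| = 90° − 15.7° = 74.3° in the northern hemisphere.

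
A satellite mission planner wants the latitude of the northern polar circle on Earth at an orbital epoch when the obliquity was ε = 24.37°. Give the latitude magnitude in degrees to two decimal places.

65.63°

The polar circle is the lowest latitude that experiences at least one full rotation of continuous daylight at the northern-summer solstice; it lies at |φ| = 90° − ε = 90° − 24.37° = 65.63°.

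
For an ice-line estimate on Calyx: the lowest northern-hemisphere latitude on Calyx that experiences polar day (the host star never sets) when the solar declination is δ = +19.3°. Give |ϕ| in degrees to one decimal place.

|ϕ| = 70.7°

Polar day requires cos h₀ = −tan ϕ tan δ ≤ −1, i.e. tan ϕ tan δ ≥ 1.
The boundary is |tan ϕ| · |tan δ| = 1, so |ϕ| = 90° − |δ| = 90° − 19.3° = 70.7° in the northern hemisphere.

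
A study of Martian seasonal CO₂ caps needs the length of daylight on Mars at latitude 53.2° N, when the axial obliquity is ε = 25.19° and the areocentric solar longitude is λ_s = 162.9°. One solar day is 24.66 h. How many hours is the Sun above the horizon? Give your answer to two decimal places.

13.66 h

sin δ = sin 25.19° × sin 162.9° = 0.12515, so δ = +7.189°.
cos H₀ = −tan φ · tan δ = −tan(+53.2°) × tan(+7.189°) = -0.1686, so H₀ = 1.7402 rad = 99.71°.
Daylight = 2H₀/(2π) × 24.66 h = (1.7402/π) × 24.66 = 13.66 h.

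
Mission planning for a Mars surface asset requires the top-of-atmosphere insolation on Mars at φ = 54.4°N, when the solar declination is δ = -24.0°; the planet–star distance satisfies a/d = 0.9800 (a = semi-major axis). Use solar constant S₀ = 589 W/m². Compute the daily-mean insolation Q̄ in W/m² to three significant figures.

Q̄ ≈ 21.4 W/m²

cos H₀ = −tan(+54.4°) tan(-24.000°) = 0.6219, H₀ = 0.8996 rad.
Bracket: H₀ sin φ sin δ + cos φ cos δ sin H₀ = 0.8996×0.81310×-0.40674 + 0.58212×0.91355×0.78311 = -0.297516 + 0.416455 = 0.118939.
Inverse-square distance factor (a/d)² = 0.9800² = 0.960400.
Q̄ = (S₀/π) × 0.960400 × [bracket] = (589/π) × 0.960400 × 0.118939 = 21.42 W/m².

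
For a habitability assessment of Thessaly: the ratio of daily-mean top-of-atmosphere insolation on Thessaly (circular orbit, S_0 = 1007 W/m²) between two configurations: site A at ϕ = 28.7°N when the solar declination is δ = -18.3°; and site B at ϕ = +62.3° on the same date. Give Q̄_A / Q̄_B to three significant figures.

Q̄_A / Q̄_B ≈ 6.38

— Configuration A (ϕ=+28.7°):
cos h₀ = −tan(+28.7°) tan(-18.300°) = 0.1811, h₀ = 1.3887 rad.
Bracket: h₀ sin ϕ sin δ + cos ϕ cos δ sin h₀ = 1.3887×0.48022×-0.31399 + 0.87715×0.94943×0.98347 = -0.209394 + 0.819026 = 0.609632.
Q̄ = (S_0/π) × [bracket] = (1007/π) × 0.609632 = 195.41 W/m².
— Configuration B (ϕ=+62.3°):
cos h₀ = −tan(+62.3°) tan(-18.300°) = 0.6299, h₀ = 0.8893 rad.
Bracket: h₀ sin ϕ sin δ + cos ϕ cos δ sin h₀ = 0.8893×0.88539×-0.31399 + 0.46484×0.94943×0.77666 = -0.247229 + 0.342766 = 0.095537.
Q̄ = (S_0/π) × [bracket] = (1007/π) × 0.095537 = 30.623 W/m².
Ratio Q̄_A / Q̄_B = 195.41 / 30.623 = 6.381.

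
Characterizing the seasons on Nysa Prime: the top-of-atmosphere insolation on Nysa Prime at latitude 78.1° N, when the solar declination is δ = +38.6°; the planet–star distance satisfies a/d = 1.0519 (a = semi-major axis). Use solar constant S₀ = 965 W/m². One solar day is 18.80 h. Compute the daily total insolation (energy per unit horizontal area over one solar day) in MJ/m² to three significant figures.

44.1 MJ/m²

cos H₀ = −tan(+78.1°) tan(+38.600°) = -3.7882 ≤ −1 ⇒ polar day, H₀ = π.
Bracket: H₀ sin φ sin δ + cos φ cos δ sin H₀ = 3.1416×0.97851×0.62388 + 0.20620×0.78152×0.00000 = 1.917861 + 0.000000 = 1.917861.
Inverse-square distance factor (a/d)² = 1.0519² = 1.106494.
Q̄ = (S₀/π) × 1.106494 × [bracket] = (965/π) × 1.106494 × 1.917861 = 651.84 W/m².
Daily total = Q̄ × 18.80 h × 3600 s/h = 651.84 × 18.80 × 3600 / 10⁶ = 44.12 MJ/m².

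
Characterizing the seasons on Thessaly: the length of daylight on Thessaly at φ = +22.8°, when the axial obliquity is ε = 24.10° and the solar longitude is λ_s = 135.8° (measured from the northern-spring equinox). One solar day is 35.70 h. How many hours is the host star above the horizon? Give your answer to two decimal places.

Solar declination: sin δ = sin ε · sin λ_s = sin 24.10° × sin 135.8° = 0.28467, so δ = +16.539°.
cos H₀ = −tan φ · tan δ = −tan(+22.8°) × tan(+16.539°) = -0.1248, so H₀ = 1.6960 rad = 97.17°.
Daylight = 2H₀/(2π) × 35.70 h = (1.6960/π) × 35.70 = 19.27 h.

19.27 h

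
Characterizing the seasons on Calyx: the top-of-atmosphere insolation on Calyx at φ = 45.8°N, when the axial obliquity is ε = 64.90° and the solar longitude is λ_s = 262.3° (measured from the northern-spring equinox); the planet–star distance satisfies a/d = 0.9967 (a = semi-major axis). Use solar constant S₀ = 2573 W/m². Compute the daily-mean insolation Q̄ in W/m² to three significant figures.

Solar declination: sin δ = sin ε · sin λ_s = sin 64.90° × sin 262.3° = -0.89740, so δ = -63.819°.
cos H₀ = −tan(+45.8°) tan(-63.819°) = 2.0916 ≥ 1 ⇒ polar night, H₀ = 0 and Q̄ = 0.
Inverse-square distance factor (a/d)² = 0.9967² = 0.993411.

Q̄ ≈ 0.00 W/m²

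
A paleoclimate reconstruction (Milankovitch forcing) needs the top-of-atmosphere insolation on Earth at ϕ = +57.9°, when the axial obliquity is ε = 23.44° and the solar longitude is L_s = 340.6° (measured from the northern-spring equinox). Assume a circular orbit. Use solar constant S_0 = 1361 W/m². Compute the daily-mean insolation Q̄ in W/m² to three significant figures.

Solar declination: sin δ = sin ε · sin L_s = sin 23.44° × sin 340.6° = -0.13213, so δ = -7.593°.
cos h₀ = −tan(+57.9°) tan(-7.593°) = 0.2125, h₀ = 1.3567 rad.
Bracket: h₀ sin ϕ sin δ + cos ϕ cos δ sin h₀ = 1.3567×0.84712×-0.13213 + 0.53140×0.99123×0.97716 = -0.151855 + 0.514709 = 0.362854.
Q̄ = (S_0/π) × [bracket] = (1361/π) × 0.362854 = 157.2 W/m².

Q̄ ≈ 157 W/m²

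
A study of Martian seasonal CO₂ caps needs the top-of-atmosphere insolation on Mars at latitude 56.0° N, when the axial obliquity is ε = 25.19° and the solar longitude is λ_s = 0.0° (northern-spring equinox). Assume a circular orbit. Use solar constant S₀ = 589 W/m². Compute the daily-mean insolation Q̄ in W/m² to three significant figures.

Solar declination: sin δ = sin ε · sin λ_s = sin 25.19° × sin 0.0° = 0.00000, so δ = +0.000°.
cos H₀ = −tan(+56.0°) tan(+0.000°) = -0.0000, H₀ = 1.5708 rad.
Bracket: H₀ sin φ sin δ + cos φ cos δ sin H₀ = 1.5708×0.82904×0.00000 + 0.55919×1.00000×1.00000 = 0.000000 + 0.559190 = 0.559190.
Q̄ = (S₀/π) × [bracket] = (589/π) × 0.559190 = 104.8 W/m².

Q̄ ≈ 105 W/m²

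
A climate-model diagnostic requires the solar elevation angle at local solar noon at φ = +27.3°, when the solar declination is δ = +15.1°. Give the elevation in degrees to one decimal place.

At local noon the hour angle is zero, so the zenith angle equals |φ − δ| = |+27.3° − (+15.100°)| = 12.200°.
Elevation = 90° − 12.200° = 77.8°.

77.8°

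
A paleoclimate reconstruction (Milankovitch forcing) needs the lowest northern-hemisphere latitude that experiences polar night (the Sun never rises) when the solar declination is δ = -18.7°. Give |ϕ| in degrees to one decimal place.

Polar night requires cos h₀ = −tan ϕ tan δ ≥ 1, i.e. tan ϕ tan δ ≤ −1.
The boundary is |tan ϕ| · |tan δ| = 1, so |ϕ| = 90° − |δ| = 90° − 18.7° = 71.3° in the northern hemisphere.

|ϕ| = 71.3°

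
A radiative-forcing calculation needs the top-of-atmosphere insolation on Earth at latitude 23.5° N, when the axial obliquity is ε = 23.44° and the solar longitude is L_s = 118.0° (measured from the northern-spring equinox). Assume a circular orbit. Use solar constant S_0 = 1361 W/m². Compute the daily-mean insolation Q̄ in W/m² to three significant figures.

Solar declination: sin δ = sin ε · sin L_s = sin 23.44° × sin 118.0° = 0.35123, so δ = +20.562°.
cos h₀ = −tan(+23.5°) tan(+20.562°) = -0.1631, h₀ = 1.7346 rad.
Bracket: h₀ sin ϕ sin δ + cos ϕ cos δ sin h₀ = 1.7346×0.39875×0.35123 + 0.91706×0.93629×0.98661 = 0.242936 + 0.847137 = 1.090073.
Q̄ = (S_0/π) × [bracket] = (1361/π) × 1.090073 = 472.2 W/m².

Q̄ ≈ 472 W/m²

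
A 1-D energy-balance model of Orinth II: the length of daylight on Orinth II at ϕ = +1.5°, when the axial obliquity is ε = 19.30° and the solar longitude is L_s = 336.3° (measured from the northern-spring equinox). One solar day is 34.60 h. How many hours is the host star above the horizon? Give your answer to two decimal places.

Solar declination: sin δ = sin ε · sin L_s = sin 19.30° × sin 336.3° = -0.13285, so δ = -7.634°.
cos h₀ = −tan ϕ · tan δ = −tan(+1.5°) × tan(-7.634°) = 0.0035, so h₀ = 1.5673 rad = 89.80°.
Daylight = 2h₀/(2π) × 34.60 h = (1.5673/π) × 34.60 = 17.26 h.

17.26 h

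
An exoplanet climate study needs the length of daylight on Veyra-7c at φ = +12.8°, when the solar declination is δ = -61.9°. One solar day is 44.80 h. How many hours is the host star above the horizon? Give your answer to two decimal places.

16.13 h

cos H₀ = −tan φ · tan δ = −tan(+12.8°) × tan(-61.900°) = 0.4255, so H₀ = 1.1313 rad = 64.82°.
Daylight = 2H₀/(2π) × 44.80 h = (1.1313/π) × 44.80 = 16.13 h.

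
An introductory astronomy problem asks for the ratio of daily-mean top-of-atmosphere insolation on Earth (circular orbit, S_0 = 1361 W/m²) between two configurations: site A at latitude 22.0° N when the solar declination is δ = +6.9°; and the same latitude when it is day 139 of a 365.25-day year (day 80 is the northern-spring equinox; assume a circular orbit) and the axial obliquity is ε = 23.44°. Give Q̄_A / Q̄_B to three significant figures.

— Configuration A (ϕ=+22.0°):
cos h₀ = −tan(+22.0°) tan(+6.900°) = -0.0489, h₀ = 1.6197 rad.
Bracket: h₀ sin ϕ sin δ + cos ϕ cos δ sin h₀ = 1.6197×0.37461×0.12014 + 0.92718×0.99276×0.99880 = 0.072896 + 0.919363 = 0.992259.
Q̄ = (S_0/π) × [bracket] = (1361/π) × 0.992259 = 429.87 W/m².
— Configuration B (ϕ=+22.0°):
Solar longitude: L_s = 360° × (139 − 80)/365.25 = 58.152°.
sin δ = sin 23.44° × sin 58.152° = 0.33790, so δ = +19.749°.
cos h₀ = −tan(+22.0°) tan(+19.749°) = -0.1451, h₀ = 1.7164 rad.
Bracket: h₀ sin ϕ sin δ + cos ϕ cos δ sin h₀ = 1.7164×0.37461×0.33790 + 0.92718×0.94118×0.98942 = 0.217263 + 0.863411 = 1.080674.
Q̄ = (S_0/π) × [bracket] = (1361/π) × 1.080674 = 468.17 W/m².
Ratio Q̄_A / Q̄_B = 429.87 / 468.17 = 0.9182.

Q̄_A / Q̄_B ≈ 0.918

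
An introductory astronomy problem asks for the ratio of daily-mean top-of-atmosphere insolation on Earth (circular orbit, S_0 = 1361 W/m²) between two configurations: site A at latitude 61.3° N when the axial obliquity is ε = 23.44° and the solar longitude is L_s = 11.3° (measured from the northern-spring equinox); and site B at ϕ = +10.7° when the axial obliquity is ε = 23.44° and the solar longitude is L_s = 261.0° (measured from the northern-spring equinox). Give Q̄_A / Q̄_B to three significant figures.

Q̄_A / Q̄_B ≈ 0.746

— Configuration A (ϕ=+61.3°):
Solar declination: sin δ = sin ε · sin L_s = sin 23.44° × sin 11.3° = 0.07795, so δ = +4.470°.
cos h₀ = −tan(+61.3°) tan(+4.470°) = -0.1428, h₀ = 1.7141 rad.
Bracket: h₀ sin ϕ sin δ + cos ϕ cos δ sin h₀ = 1.7141×0.87715×0.07795 + 0.48022×0.99696×0.98975 = 0.117200 + 0.473853 = 0.591053.
Q̄ = (S_0/π) × [bracket] = (1361/π) × 0.591053 = 256.06 W/m².
— Configuration B (ϕ=+10.7°):
Solar declination: sin δ = sin ε · sin L_s = sin 23.44° × sin 261.0° = -0.39289, so δ = -23.135°.
cos h₀ = −tan(+10.7°) tan(-23.135°) = 0.0807, h₀ = 1.4900 rad.
Bracket: h₀ sin ϕ sin δ + cos ϕ cos δ sin h₀ = 1.4900×0.18567×-0.39289 + 0.98261×0.91959×0.99674 = -0.108692 + 0.900653 = 0.791961.
Q̄ = (S_0/π) × [bracket] = (1361/π) × 0.791961 = 343.09 W/m².
Ratio Q̄_A / Q̄_B = 256.06 / 343.09 = 0.7463.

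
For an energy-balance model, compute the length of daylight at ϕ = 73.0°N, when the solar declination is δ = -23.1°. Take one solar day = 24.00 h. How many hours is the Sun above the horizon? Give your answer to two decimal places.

cos h₀ = −tan ϕ · tan δ = 1.3951 ≥ 1, so the Sun never rises (polar night) and h₀ = 0.
Daylight = 2h₀/(2π) × 24.00 h = (0.0000/π) × 24.00 = 0.00 h.

0.00 h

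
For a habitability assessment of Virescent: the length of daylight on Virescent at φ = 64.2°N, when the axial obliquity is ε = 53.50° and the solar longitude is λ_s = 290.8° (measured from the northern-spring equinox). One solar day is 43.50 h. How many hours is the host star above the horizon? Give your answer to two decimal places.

0.00 h

Solar declination: sin δ = sin ε · sin λ_s = sin 53.50° × sin 290.8° = -0.75147, so δ = -48.718°.
cos H₀ = −tan φ · tan δ = 2.3561 ≥ 1, so the host star never rises (polar night) and H₀ = 0.
Daylight = 2H₀/(2π) × 43.50 h = (0.0000/π) × 43.50 = 0.00 h.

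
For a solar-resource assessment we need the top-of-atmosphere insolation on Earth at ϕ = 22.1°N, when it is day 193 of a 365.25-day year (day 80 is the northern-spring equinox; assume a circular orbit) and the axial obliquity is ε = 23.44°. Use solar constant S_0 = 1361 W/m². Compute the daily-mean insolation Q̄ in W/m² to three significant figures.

Solar longitude: L_s = 360° × (193 − 80)/365.25 = 111.376°.
sin δ = sin 23.44° × sin 111.376° = 0.37042, so δ = +21.742°.
cos h₀ = −tan(+22.1°) tan(+21.742°) = -0.1619, h₀ = 1.7334 rad.
Bracket: h₀ sin ϕ sin δ + cos ϕ cos δ sin h₀ = 1.7334×0.37622×0.37042 + 0.92653×0.92886×0.98680 = 0.241566 + 0.849257 = 1.090823.
Q̄ = (S_0/π) × [bracket] = (1361/π) × 1.090823 = 472.6 W/m².

Q̄ ≈ 473 W/m²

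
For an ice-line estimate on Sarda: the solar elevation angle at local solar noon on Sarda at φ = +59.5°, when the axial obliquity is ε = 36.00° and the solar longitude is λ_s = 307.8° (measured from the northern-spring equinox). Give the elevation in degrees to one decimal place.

Solar declination: sin δ = sin ε · sin λ_s = sin 36.00° × sin 307.8° = -0.46444, so δ = -27.674°.
At local noon the hour angle is zero, so the zenith angle equals |φ − δ| = |+59.5° − (-27.674°)| = 87.174°.
Elevation = 90° − 87.174° = 2.8°.

2.8°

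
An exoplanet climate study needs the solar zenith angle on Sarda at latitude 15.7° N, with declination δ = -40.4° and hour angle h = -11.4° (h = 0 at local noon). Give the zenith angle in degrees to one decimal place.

cos θ_z = sin ϕ sin δ + cos ϕ cos δ cos h = -0.175382 + 0.718663 = 0.543281.
θ_z = arccos(0.543281) = 57.1°.

θ_z = 57.1°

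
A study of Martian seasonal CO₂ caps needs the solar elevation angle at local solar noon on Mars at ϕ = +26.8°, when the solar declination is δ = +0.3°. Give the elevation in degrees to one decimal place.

63.5°

At local noon the hour angle is zero, so the zenith angle equals |ϕ − δ| = |+26.8° − (+0.300°)| = 26.500°.
Elevation = 90° − 26.500° = 63.5°.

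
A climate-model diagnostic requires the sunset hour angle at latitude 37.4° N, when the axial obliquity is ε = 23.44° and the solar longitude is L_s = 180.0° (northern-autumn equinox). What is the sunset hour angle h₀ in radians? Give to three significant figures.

h₀ = 1.57 rad

Solar declination: sin δ = sin ε · sin L_s = sin 23.44° × sin 180.0° = 0.00000, so δ = +0.000°.
cos h₀ = −tan ϕ · tan δ = −tan(+37.4°) × tan(+0.000°) = -0.0000, so h₀ = 1.5708 rad = 90.00°.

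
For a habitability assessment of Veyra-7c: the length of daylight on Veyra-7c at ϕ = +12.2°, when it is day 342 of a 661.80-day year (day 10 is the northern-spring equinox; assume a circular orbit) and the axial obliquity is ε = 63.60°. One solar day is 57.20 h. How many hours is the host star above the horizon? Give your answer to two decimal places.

Solar longitude: L_s = 360° × (342 − 10)/661.80 = 180.598°.
sin δ = sin 63.60° × sin 180.598° = -0.00935, so δ = -0.536°.
cos h₀ = −tan ϕ · tan δ = −tan(+12.2°) × tan(-0.536°) = 0.0020, so h₀ = 1.5688 rad = 89.88°.
Daylight = 2h₀/(2π) × 57.20 h = (1.5688/π) × 57.20 = 28.56 h.

28.56 h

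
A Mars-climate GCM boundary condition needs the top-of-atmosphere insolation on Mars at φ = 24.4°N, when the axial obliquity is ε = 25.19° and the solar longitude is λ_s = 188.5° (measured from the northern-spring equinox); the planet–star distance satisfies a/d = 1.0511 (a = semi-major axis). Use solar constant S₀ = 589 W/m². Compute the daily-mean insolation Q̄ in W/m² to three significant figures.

Q̄ ≈ 180 W/m²

Solar declination: sin δ = sin ε · sin λ_s = sin 25.19° × sin 188.5° = -0.06291, so δ = -3.607°.
cos H₀ = −tan(+24.4°) tan(-3.607°) = 0.0286, H₀ = 1.5422 rad.
Bracket: H₀ sin φ sin δ + cos φ cos δ sin H₀ = 1.5422×0.41310×-0.06291 + 0.91068×0.99802×0.99959 = -0.040079 + 0.908504 = 0.868425.
Inverse-square distance factor (a/d)² = 1.0511² = 1.104811.
Q̄ = (S₀/π) × 1.104811 × [bracket] = (589/π) × 1.104811 × 0.868425 = 179.9 W/m².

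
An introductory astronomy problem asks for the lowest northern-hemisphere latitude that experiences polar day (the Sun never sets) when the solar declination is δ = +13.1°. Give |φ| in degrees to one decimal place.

|φ| = 76.9°

Polar day requires cos H₀ = −tan φ tan δ ≤ −1, i.e. tan φ tan δ ≥ 1.
The boundary is |tan φ| · |tan δ| = 1, so |φ| = 90° − |δ| = 90° − 13.1° = 76.9° in the northern hemisphere.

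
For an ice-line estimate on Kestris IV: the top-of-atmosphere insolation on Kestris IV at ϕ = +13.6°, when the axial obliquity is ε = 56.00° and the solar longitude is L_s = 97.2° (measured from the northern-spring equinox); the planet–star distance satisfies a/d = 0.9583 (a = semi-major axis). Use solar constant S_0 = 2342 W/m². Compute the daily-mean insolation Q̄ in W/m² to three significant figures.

Solar declination: sin δ = sin ε · sin L_s = sin 56.00° × sin 97.2° = 0.82250, so δ = +55.336°.
cos h₀ = −tan(+13.6°) tan(+55.336°) = -0.3499, h₀ = 1.9282 rad.
Bracket: h₀ sin ϕ sin δ + cos ϕ cos δ sin h₀ = 1.9282×0.23514×0.82250 + 0.97196×0.56876×0.93680 = 0.372919 + 0.517874 = 0.890793.
Inverse-square distance factor (a/d)² = 0.9583² = 0.918339.
Q̄ = (S_0/π) × 0.918339 × [bracket] = (2342/π) × 0.918339 × 0.890793 = 609.8 W/m².

Q̄ ≈ 610 W/m²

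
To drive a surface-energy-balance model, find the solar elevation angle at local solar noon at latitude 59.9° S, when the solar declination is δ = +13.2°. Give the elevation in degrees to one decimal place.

At local noon the hour angle is zero, so the zenith angle equals |φ − δ| = |-59.9° − (+13.200°)| = 73.100°.
Elevation = 90° − 73.100° = 16.9°.

16.9°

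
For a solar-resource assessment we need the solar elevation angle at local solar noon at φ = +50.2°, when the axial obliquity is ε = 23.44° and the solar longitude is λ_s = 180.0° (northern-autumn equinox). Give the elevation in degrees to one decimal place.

39.8°

Solar declination: sin δ = sin ε · sin λ_s = sin 23.44° × sin 180.0° = 0.00000, so δ = +0.000°.
At local noon the hour angle is zero, so the zenith angle equals |φ − δ| = |+50.2° − (+0.000°)| = 50.200°.
Elevation = 90° − 50.200° = 39.8°.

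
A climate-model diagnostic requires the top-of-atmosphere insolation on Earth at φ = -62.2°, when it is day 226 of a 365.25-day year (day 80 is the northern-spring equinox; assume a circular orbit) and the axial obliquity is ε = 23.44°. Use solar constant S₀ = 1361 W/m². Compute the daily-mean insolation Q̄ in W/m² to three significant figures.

Q̄ ≈ 76.3 W/m²

Solar longitude: λ_s = 360° × (226 − 80)/365.25 = 143.901°.
sin δ = sin 23.44° × sin 143.901° = 0.23437, so δ = +13.554°.
cos H₀ = −tan(-62.2°) tan(+13.554°) = 0.4573, H₀ = 1.0959 rad.
Bracket: H₀ sin φ sin δ + cos φ cos δ sin H₀ = 1.0959×-0.88458×0.23437 + 0.46639×0.97215×0.88934 = -0.227201 + 0.403228 = 0.176027.
Q̄ = (S₀/π) × [bracket] = (1361/π) × 0.176027 = 76.26 W/m².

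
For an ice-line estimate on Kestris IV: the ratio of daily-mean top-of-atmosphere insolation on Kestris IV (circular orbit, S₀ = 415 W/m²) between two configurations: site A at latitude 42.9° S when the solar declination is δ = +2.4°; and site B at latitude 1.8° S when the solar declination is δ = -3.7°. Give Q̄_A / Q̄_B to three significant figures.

Q̄_A / Q̄_B ≈ 0.687

— Configuration A (φ=-42.9°):
cos H₀ = −tan(-42.9°) tan(+2.400°) = 0.0389, H₀ = 1.5318 rad.
Bracket: H₀ sin φ sin δ + cos φ cos δ sin H₀ = 1.5318×-0.68072×0.04188 + 0.73254×0.99912×0.99924 = -0.043669 + 0.731339 = 0.687670.
Q̄ = (S₀/π) × [bracket] = (415/π) × 0.687670 = 90.840 W/m².
— Configuration B (φ=-1.8°):
cos H₀ = −tan(-1.8°) tan(-3.700°) = -0.0020, H₀ = 1.5728 rad.
Bracket: H₀ sin φ sin δ + cos φ cos δ sin H₀ = 1.5728×-0.03141×-0.06453 + 0.99951×0.99792×1.00000 = 0.003188 + 0.997431 = 1.000619.
Q̄ = (S₀/π) × [bracket] = (415/π) × 1.000619 = 132.18 W/m².
Ratio Q̄_A / Q̄_B = 90.840 / 132.18 = 0.6872.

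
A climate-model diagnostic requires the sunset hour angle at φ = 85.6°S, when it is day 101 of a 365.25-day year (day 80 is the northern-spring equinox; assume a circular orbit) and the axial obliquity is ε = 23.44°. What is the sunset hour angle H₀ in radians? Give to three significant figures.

Solar longitude: λ_s = 360° × (101 − 80)/365.25 = 20.698°.
sin δ = sin 23.44° × sin 20.698° = 0.14060, so δ = +8.082°.
cos H₀ = −tan φ · tan δ = 1.8455 ≥ 1, so the Sun never rises (polar night) and H₀ = 0.

H₀ = 0.00 rad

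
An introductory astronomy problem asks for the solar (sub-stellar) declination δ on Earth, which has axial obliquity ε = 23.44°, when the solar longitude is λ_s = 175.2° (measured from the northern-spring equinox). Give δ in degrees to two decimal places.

δ = +1.91°

sin δ = sin ε · sin λ_s = sin 23.44° × sin 175.2° = 0.033286.
δ = arcsin(0.033286) = +1.91°.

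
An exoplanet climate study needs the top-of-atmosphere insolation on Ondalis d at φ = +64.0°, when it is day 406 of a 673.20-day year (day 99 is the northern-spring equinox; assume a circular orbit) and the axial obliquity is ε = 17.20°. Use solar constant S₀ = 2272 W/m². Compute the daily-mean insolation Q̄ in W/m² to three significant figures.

Solar longitude: λ_s = 360° × (406 − 99)/673.20 = 164.171°.
sin δ = sin 17.20° × sin 164.171° = 0.08066, so δ = +4.626°.
cos H₀ = −tan(+64.0°) tan(+4.626°) = -0.1659, H₀ = 1.7375 rad.
Bracket: H₀ sin φ sin δ + cos φ cos δ sin H₀ = 1.7375×0.89879×0.08066 + 0.43837×0.99674×0.98614 = 0.125962 + 0.430885 = 0.556847.
Q̄ = (S₀/π) × [bracket] = (2272/π) × 0.556847 = 402.7 W/m².

Q̄ ≈ 403 W/m²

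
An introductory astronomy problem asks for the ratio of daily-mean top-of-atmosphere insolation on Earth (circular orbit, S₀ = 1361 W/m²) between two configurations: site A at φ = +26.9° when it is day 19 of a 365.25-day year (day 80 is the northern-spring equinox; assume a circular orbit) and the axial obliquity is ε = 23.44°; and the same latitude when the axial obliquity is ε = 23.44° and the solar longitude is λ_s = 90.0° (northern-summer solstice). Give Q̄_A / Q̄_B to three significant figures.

— Configuration A (φ=+26.9°):
Solar longitude: λ_s = 360° × (19 − 80)/365.25 = -60.123°, i.e. -60.123° + 360° = 299.877°.
sin δ = sin 23.44° × sin 299.877° = -0.34492, so δ = -20.177°.
cos H₀ = −tan(+26.9°) tan(-20.177°) = 0.1864, H₀ = 1.3833 rad.
Bracket: H₀ sin φ sin δ + cos φ cos δ sin H₀ = 1.3833×0.45243×-0.34492 + 0.89180×0.93863×0.98247 = -0.215867 + 0.822396 = 0.606529.
Q̄ = (S₀/π) × [bracket] = (1361/π) × 0.606529 = 262.76 W/m².
— Configuration B (φ=+26.9°):
Solar declination: sin δ = sin ε · sin λ_s = sin 23.44° × sin 90.0° = 0.39779, so δ = +23.440°.
cos H₀ = −tan(+26.9°) tan(+23.440°) = -0.2200, H₀ = 1.7926 rad.
Bracket: H₀ sin φ sin δ + cos φ cos δ sin H₀ = 1.7926×0.45243×0.39779 + 0.89180×0.91748×0.97551 = 0.322618 + 0.798171 = 1.120789.
Q̄ = (S₀/π) × [bracket] = (1361/π) × 1.120789 = 485.55 W/m².
Ratio Q̄_A / Q̄_B = 262.76 / 485.55 = 0.5412.

Q̄_A / Q̄_B ≈ 0.541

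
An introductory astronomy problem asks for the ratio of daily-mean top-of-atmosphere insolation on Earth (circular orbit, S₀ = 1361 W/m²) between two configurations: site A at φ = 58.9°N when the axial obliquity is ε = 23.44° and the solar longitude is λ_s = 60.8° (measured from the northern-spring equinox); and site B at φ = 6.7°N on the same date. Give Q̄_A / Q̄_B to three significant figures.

Q̄_A / Q̄_B ≈ 1.05

— Configuration A (φ=+58.9°):
Solar declination: sin δ = sin ε · sin λ_s = sin 23.44° × sin 60.8° = 0.34724, so δ = +20.318°.
cos H₀ = −tan(+58.9°) tan(+20.318°) = -0.6138, H₀ = 2.2317 rad.
Bracket: H₀ sin φ sin δ + cos φ cos δ sin H₀ = 2.2317×0.85627×0.34724 + 0.51653×0.93778×0.78945 = 0.663554 + 0.382403 = 1.045957.
Q̄ = (S₀/π) × [bracket] = (1361/π) × 1.045957 = 453.13 W/m².
— Configuration B (φ=+6.7°):
cos H₀ = −tan(+6.7°) tan(+20.318°) = -0.0435, H₀ = 1.6143 rad.
Bracket: H₀ sin φ sin δ + cos φ cos δ sin H₀ = 1.6143×0.11667×0.34724 + 0.99317×0.93778×0.99905 = 0.065399 + 0.930490 = 0.995889.
Q̄ = (S₀/π) × [bracket] = (1361/π) × 0.995889 = 431.44 W/m².
Ratio Q̄_A / Q̄_B = 453.13 / 431.44 = 1.050.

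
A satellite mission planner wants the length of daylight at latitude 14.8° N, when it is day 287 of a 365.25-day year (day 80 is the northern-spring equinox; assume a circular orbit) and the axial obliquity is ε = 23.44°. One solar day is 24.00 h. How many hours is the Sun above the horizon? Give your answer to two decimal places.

11.67 h

Solar longitude: λ_s = 360° × (287 − 80)/365.25 = 204.025°.
sin δ = sin 23.44° × sin 204.025° = -0.16195, so δ = -9.320°.
cos H₀ = −tan φ · tan δ = −tan(+14.8°) × tan(-9.320°) = 0.0434, so H₀ = 1.5274 rad = 87.51°.
Daylight = 2H₀/(2π) × 24.00 h = (1.5274/π) × 24.00 = 11.67 h.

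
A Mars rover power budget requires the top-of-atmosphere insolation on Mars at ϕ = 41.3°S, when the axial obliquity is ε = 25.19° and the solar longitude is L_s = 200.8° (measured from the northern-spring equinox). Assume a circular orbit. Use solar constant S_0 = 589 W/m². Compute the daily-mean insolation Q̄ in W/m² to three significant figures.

Solar declination: sin δ = sin ε · sin L_s = sin 25.19° × sin 200.8° = -0.15114, so δ = -8.693°.
cos h₀ = −tan(-41.3°) tan(-8.693°) = -0.1343, h₀ = 1.7055 rad.
Bracket: h₀ sin ϕ sin δ + cos ϕ cos δ sin h₀ = 1.7055×-0.66000×-0.15114 + 0.75126×0.98851×0.99094 = 0.170128 + 0.735900 = 0.906028.
Q̄ = (S_0/π) × [bracket] = (589/π) × 0.906028 = 169.9 W/m².

Q̄ ≈ 170 W/m²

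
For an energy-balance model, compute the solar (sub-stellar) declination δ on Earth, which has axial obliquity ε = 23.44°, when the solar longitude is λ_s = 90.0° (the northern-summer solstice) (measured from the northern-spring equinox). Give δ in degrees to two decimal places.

sin δ = sin ε · sin λ_s = sin 23.44° × sin 90.0° = 0.397789.
δ = arcsin(0.397789) = +23.44°.

δ = +23.44°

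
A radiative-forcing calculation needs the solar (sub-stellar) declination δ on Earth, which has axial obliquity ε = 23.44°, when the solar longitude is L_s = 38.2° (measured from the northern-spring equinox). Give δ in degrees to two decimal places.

δ = +14.24°

sin δ = sin ε · sin L_s = sin 23.44° × sin 38.2° = 0.245996.
δ = arcsin(0.245996) = +14.24°.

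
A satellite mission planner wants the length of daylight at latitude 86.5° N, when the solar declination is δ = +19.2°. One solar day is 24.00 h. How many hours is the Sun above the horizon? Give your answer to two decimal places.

Sunrise equation: cos h₀ = −tan ϕ · tan δ = -5.6936 ≤ −1, so the Sun never sets (polar day) and h₀ = π.
Daylight = 2h₀/(2π) × 24.00 h = (3.1416/π) × 24.00 = 24.00 h.

24.00 h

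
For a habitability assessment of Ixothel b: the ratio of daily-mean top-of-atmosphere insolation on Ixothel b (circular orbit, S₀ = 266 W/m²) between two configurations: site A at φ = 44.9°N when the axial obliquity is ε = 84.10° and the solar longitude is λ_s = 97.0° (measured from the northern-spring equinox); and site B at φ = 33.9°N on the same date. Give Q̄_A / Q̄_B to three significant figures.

Q̄_A / Q̄_B ≈ 1.27

— Configuration A (φ=+44.9°):
Solar declination: sin δ = sin ε · sin λ_s = sin 84.10° × sin 97.0° = 0.98729, so δ = +80.855°.
cos H₀ = −tan(+44.9°) tan(+80.855°) = -6.1901 ≤ −1 ⇒ polar day, H₀ = π.
Bracket: H₀ sin φ sin δ + cos φ cos δ sin H₀ = 3.1416×0.70587×0.98729 + 0.70834×0.15894×0.00000 = 2.189376 + 0.000000 = 2.189376.
Q̄ = (S₀/π) × [bracket] = (266/π) × 2.189376 = 185.38 W/m².
— Configuration B (φ=+33.9°):
cos H₀ = −tan(+33.9°) tan(+80.855°) = -4.1741 ≤ −1 ⇒ polar day, H₀ = π.
Bracket: H₀ sin φ sin δ + cos φ cos δ sin H₀ = 3.1416×0.55775×0.98729 + 0.83001×0.15894×0.00000 = 1.729957 + 0.000000 = 1.729957.
Q̄ = (S₀/π) × [bracket] = (266/π) × 1.729957 = 146.48 W/m².
Ratio Q̄_A / Q̄_B = 185.38 / 146.48 = 1.266.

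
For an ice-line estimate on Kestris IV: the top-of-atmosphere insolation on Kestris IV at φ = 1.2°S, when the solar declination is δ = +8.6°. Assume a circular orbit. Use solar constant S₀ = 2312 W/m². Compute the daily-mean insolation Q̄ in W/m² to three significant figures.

Q̄ ≈ 724 W/m²

cos H₀ = −tan(-1.2°) tan(+8.600°) = 0.0032, H₀ = 1.5676 rad.
Bracket: H₀ sin φ sin δ + cos φ cos δ sin H₀ = 1.5676×-0.02094×0.14954 + 0.99978×0.98876×0.99999 = -0.004909 + 0.988533 = 0.983624.
Q̄ = (S₀/π) × [bracket] = (2312/π) × 0.983624 = 723.9 W/m².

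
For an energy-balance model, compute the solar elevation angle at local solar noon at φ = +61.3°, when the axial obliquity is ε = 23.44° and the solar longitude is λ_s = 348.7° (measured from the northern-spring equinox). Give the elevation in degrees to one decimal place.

24.2°

Solar declination: sin δ = sin ε · sin λ_s = sin 23.44° × sin 348.7° = -0.07795, so δ = -4.470°.
At local noon the hour angle is zero, so the zenith angle equals |φ − δ| = |+61.3° − (-4.470°)| = 65.770°.
Elevation = 90° − 65.770° = 24.2°.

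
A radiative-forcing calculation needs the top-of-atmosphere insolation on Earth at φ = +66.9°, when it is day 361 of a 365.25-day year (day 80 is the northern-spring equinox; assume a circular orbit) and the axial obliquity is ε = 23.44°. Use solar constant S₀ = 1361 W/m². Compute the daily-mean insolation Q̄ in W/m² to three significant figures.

Q̄ ≈ 0.00 W/m²

Solar longitude: λ_s = 360° × (361 − 80)/365.25 = 276.961°.
sin δ = sin 23.44° × sin 276.961° = -0.39486, so δ = -23.257°.
cos H₀ = −tan(+66.9°) tan(-23.257°) = 1.0076 ≥ 1 ⇒ polar night, H₀ = 0 and Q̄ = 0.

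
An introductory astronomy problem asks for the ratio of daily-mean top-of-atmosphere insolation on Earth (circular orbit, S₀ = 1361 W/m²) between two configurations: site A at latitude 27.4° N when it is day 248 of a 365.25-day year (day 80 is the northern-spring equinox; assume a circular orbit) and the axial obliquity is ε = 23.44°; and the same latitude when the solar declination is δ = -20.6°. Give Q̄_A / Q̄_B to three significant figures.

Q̄_A / Q̄_B ≈ 1.61

— Configuration A (φ=+27.4°):
Solar longitude: λ_s = 360° × (248 − 80)/365.25 = 165.585°.
sin δ = sin 23.44° × sin 165.585° = 0.09903, so δ = +5.683°.
cos H₀ = −tan(+27.4°) tan(+5.683°) = -0.0516, H₀ = 1.6224 rad.
Bracket: H₀ sin φ sin δ + cos φ cos δ sin H₀ = 1.6224×0.46020×0.09903 + 0.88782×0.99508×0.99867 = 0.073939 + 0.882277 = 0.956216.
Q̄ = (S₀/π) × [bracket] = (1361/π) × 0.956216 = 414.25 W/m².
— Configuration B (φ=+27.4°):
cos H₀ = −tan(+27.4°) tan(-20.600°) = 0.1948, H₀ = 1.3747 rad.
Bracket: H₀ sin φ sin δ + cos φ cos δ sin H₀ = 1.3747×0.46020×-0.35184 + 0.88782×0.93606×0.98084 = -0.222587 + 0.815130 = 0.592543.
Q̄ = (S₀/π) × [bracket] = (1361/π) × 0.592543 = 256.70 W/m².
Ratio Q̄_A / Q̄_B = 414.25 / 256.70 = 1.614.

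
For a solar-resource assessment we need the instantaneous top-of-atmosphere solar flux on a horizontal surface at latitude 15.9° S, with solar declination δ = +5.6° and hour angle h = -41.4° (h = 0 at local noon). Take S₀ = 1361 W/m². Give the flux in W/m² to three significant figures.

cos θ_z = sin φ sin δ + cos φ cos δ cos h = -0.026734 + 0.717970 = 0.691236.
Flux = S₀ · cos θ_z = 1361 × 0.691236 = 940.8 W/m².

941 W/m²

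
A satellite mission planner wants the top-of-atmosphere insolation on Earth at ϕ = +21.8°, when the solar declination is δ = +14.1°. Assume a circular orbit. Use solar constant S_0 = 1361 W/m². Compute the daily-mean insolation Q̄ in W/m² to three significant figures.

Q̄ ≈ 454 W/m²

cos h₀ = −tan(+21.8°) tan(+14.100°) = -0.1005, h₀ = 1.6714 rad.
Bracket: h₀ sin ϕ sin δ + cos ϕ cos δ sin h₀ = 1.6714×0.37137×0.24362 + 0.92849×0.96987×0.99494 = 0.151217 + 0.895958 = 1.047175.
Q̄ = (S_0/π) × [bracket] = (1361/π) × 1.047175 = 453.7 W/m².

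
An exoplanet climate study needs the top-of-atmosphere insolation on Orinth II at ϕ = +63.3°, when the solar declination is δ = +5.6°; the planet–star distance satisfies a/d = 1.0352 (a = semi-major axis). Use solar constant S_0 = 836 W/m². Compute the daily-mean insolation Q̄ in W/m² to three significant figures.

cos h₀ = −tan(+63.3°) tan(+5.600°) = -0.1950, h₀ = 1.7670 rad.
Bracket: h₀ sin ϕ sin δ + cos ϕ cos δ sin h₀ = 1.7670×0.89337×0.09758 + 0.44932×0.99523×0.98081 = 0.154038 + 0.438595 = 0.592633.
Inverse-square distance factor (a/d)² = 1.0352² = 1.071639.
Q̄ = (S_0/π) × 1.071639 × [bracket] = (836/π) × 1.071639 × 0.592633 = 169.0 W/m².

Q̄ ≈ 169 W/m²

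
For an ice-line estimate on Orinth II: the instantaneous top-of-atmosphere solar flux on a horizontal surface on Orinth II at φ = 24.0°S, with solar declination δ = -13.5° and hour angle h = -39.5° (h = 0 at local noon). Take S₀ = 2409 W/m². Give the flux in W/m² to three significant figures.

1.88e+03 W/m²

cos θ_z = sin φ sin δ + cos φ cos δ cos h = 0.094951 + 0.685437 = 0.780388.
Flux = S₀ · cos θ_z = 2409 × 0.780388 = 1880 W/m².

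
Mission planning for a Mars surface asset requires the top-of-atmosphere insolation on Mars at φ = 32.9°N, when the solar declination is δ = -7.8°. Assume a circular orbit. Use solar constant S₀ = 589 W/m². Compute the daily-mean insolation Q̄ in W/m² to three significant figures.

cos H₀ = −tan(+32.9°) tan(-7.800°) = 0.0886, H₀ = 1.4821 rad.
Bracket: H₀ sin φ sin δ + cos φ cos δ sin H₀ = 1.4821×0.54317×-0.13572 + 0.83962×0.99075×0.99607 = -0.109259 + 0.828584 = 0.719325.
Q̄ = (S₀/π) × [bracket] = (589/π) × 0.719325 = 134.9 W/m².

Q̄ ≈ 135 W/m²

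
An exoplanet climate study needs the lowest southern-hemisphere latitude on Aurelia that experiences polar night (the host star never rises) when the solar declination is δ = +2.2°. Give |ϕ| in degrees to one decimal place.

|ϕ| = 87.8°

Polar night requires cos h₀ = −tan ϕ tan δ ≥ 1, i.e. tan ϕ tan δ ≤ −1.
The boundary is |tan ϕ| · |tan δ| = 1, so |ϕ| = 90° − |δ| = 90° − 2.2° = 87.8° in the southern hemisphere.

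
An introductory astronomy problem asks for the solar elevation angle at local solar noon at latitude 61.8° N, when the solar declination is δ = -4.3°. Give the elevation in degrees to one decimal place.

At local noon the hour angle is zero, so the zenith angle equals |ϕ − δ| = |+61.8° − (-4.300°)| = 66.100°.
Elevation = 90° − 66.100° = 23.9°.

23.9°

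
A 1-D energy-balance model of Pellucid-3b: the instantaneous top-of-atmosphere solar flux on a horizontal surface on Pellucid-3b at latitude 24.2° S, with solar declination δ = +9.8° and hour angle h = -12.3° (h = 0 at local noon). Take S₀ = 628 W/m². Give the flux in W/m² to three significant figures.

508 W/m²

cos θ_z = sin φ sin δ + cos φ cos δ cos h = -0.069773 + 0.878179 = 0.808406.
Flux = S₀ · cos θ_z = 628 × 0.808406 = 507.7 W/m².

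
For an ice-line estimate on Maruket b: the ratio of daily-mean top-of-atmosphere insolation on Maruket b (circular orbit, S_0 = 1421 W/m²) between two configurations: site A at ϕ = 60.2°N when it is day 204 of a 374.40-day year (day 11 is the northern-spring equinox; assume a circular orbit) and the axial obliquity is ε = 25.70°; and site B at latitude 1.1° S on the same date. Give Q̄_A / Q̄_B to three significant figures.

Q̄_A / Q̄_B ≈ 0.440

— Configuration A (ϕ=+60.2°):
Solar longitude: L_s = 360° × (204 − 11)/374.40 = 185.577°.
sin δ = sin 25.70° × sin 185.577° = -0.04214, so δ = -2.415°.
cos h₀ = −tan(+60.2°) tan(-2.415°) = 0.0737, h₀ = 1.4971 rad.
Bracket: h₀ sin ϕ sin δ + cos ϕ cos δ sin h₀ = 1.4971×0.86777×-0.04214 + 0.49697×0.99911×0.99728 = -0.054746 + 0.495177 = 0.440431.
Q̄ = (S_0/π) × [bracket] = (1421/π) × 0.440431 = 199.22 W/m².
— Configuration B (ϕ=-1.1°):
cos h₀ = −tan(-1.1°) tan(-2.415°) = -0.0008, h₀ = 1.5716 rad.
Bracket: h₀ sin ϕ sin δ + cos ϕ cos δ sin h₀ = 1.5716×-0.01920×-0.04214 + 0.99982×0.99911×1.00000 = 0.001272 + 0.998930 = 1.000202.
Q̄ = (S_0/π) × [bracket] = (1421/π) × 1.000202 = 452.41 W/m².
Ratio Q̄_A / Q̄_B = 199.22 / 452.41 = 0.4404.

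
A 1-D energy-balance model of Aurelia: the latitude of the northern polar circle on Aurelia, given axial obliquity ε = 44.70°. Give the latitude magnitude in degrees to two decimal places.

45.30°

The polar circle is the lowest latitude that experiences at least one full rotation of continuous daylight at the northern-summer solstice; it lies at |ϕ| = 90° − ε = 90° − 44.70° = 45.30°.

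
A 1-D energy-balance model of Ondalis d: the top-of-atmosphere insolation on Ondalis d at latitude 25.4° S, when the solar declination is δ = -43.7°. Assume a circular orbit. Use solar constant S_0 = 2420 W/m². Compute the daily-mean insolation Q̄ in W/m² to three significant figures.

Q̄ ≈ 914 W/m²

cos h₀ = −tan(-25.4°) tan(-43.700°) = -0.4538, h₀ = 2.0418 rad.
Bracket: h₀ sin ϕ sin δ + cos ϕ cos δ sin h₀ = 2.0418×-0.42894×-0.69088 + 0.90334×0.72297×0.89112 = 0.605079 + 0.581980 = 1.187059.
Q̄ = (S_0/π) × [bracket] = (2420/π) × 1.187059 = 914.4 W/m².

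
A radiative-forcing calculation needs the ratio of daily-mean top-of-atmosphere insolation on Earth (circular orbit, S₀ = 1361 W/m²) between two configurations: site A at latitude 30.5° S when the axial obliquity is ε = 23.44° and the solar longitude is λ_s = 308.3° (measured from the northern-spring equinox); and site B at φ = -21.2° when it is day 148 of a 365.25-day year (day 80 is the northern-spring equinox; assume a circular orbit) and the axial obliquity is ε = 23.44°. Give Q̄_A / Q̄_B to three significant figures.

— Configuration A (φ=-30.5°):
Solar declination: sin δ = sin ε · sin λ_s = sin 23.44° × sin 308.3° = -0.31218, so δ = -18.190°.
cos H₀ = −tan(-30.5°) tan(-18.190°) = -0.1936, H₀ = 1.7656 rad.
Bracket: H₀ sin φ sin δ + cos φ cos δ sin H₀ = 1.7656×-0.50754×-0.31218 + 0.86163×0.95002×0.98109 = 0.279748 + 0.803087 = 1.082835.
Q̄ = (S₀/π) × [bracket] = (1361/π) × 1.082835 = 469.11 W/m².
— Configuration B (φ=-21.2°):
Solar longitude: λ_s = 360° × (148 − 80)/365.25 = 67.023°.
sin δ = sin 23.44° × sin 67.023° = 0.36623, so δ = +21.483°.
cos H₀ = −tan(-21.2°) tan(+21.483°) = 0.1527, H₀ = 1.4175 rad.
Bracket: H₀ sin φ sin δ + cos φ cos δ sin H₀ = 1.4175×-0.36162×0.36623 + 0.93232×0.93053×0.98828 = -0.187728 + 0.857384 = 0.669656.
Q̄ = (S₀/π) × [bracket] = (1361/π) × 0.669656 = 290.11 W/m².
Ratio Q̄_A / Q̄_B = 469.11 / 290.11 = 1.617.

Q̄_A / Q̄_B ≈ 1.62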